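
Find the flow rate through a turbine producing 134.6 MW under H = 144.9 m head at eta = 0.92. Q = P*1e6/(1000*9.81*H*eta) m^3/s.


Q = 134.6 * 1e6 / (1000 * 9.81 * 144.9 * 0.92) = 102.9248 m^3/s


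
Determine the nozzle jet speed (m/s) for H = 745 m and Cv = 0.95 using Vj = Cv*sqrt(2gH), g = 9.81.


Vj = 0.95 * sqrt(2*9.81*745) = 114.8554 m/s


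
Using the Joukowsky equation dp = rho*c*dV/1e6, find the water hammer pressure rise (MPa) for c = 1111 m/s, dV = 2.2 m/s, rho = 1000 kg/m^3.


dp = 1000 * 1111 * 2.2 / 1e6 = 2.4442 MPa


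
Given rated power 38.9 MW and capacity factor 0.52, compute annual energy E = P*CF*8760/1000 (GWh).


E = 38.9 * 0.52 * 8760 / 1000 = 177.1973 GWh


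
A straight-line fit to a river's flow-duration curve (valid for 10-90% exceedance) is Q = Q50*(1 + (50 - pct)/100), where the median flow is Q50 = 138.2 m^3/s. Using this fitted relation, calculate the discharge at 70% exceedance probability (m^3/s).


Q = 138.2 * (1 + (50 - 70)/100) = 110.5600 m^3/s


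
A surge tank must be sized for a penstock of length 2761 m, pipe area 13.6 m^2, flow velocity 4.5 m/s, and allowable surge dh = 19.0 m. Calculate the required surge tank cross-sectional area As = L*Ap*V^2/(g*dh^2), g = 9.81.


As = 2761 * 13.6 * 4.5^2 / (9.81 * 19.0^2) = 214.7109 m^2


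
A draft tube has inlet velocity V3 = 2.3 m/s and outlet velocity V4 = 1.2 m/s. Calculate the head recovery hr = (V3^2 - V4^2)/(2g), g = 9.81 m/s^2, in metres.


hr = (2.3^2 - 1.2^2) / (2*9.81) = 0.1962 m


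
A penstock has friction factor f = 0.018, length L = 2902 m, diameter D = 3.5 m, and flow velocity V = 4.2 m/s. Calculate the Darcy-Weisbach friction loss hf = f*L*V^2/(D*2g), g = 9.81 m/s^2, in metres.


hf = 0.018 * 2902 * 4.2^2 / (3.5 * 2 * 9.81) = 13.4184 m


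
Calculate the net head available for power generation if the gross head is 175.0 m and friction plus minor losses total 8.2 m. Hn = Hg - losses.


Hn = 175.0 - 8.2 = 166.8000 m


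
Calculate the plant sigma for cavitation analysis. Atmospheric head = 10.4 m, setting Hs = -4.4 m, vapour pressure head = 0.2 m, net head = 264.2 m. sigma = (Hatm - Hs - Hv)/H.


sigma = (10.4 - (-4.4) - 0.2) / 264.2 = 0.0553


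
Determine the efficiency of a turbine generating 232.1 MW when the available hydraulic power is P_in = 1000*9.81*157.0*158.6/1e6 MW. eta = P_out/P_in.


P_in = 1000 * 9.81 * 157.0 * 158.6 / 1e6 = 244.2710 MW
eta = 232.1 / 244.2710 = 0.9502


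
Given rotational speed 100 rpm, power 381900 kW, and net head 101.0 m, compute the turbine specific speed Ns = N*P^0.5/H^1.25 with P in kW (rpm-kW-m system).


Ns = 100 * 381900^0.5 / 101.0^1.25 = 193.0070


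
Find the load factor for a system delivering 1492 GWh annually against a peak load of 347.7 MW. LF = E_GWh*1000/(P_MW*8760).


LF = 1492 * 1000 / (347.7 * 8760) = 0.4898


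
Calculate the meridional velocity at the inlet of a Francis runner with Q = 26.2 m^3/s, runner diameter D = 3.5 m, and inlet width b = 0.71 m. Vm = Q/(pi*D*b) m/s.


Vm = 26.2 / (pi * 3.5 * 0.71) = 3.3560 m/s


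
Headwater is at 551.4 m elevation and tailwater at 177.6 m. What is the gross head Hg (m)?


Hg = 551.4 - 177.6 = 373.8000 m


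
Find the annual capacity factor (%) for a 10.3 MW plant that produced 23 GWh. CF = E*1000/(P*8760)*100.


CF = 23 * 1000 / (10.3 * 8760) * 100 = 25.4910 %


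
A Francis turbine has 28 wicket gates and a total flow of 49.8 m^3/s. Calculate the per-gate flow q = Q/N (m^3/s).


q = 49.8 / 28 = 1.7786 m^3/s


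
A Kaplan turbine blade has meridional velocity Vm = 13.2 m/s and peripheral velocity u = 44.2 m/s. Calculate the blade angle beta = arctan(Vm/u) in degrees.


beta = arctan(13.2 / 44.2) = 16.6279 degrees


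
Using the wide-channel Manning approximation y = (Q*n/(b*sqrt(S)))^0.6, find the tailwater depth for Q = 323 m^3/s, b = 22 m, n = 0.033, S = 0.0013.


y = (323 * 0.033 / (22 * 0.0013^0.5))^0.6 = 4.7533 m


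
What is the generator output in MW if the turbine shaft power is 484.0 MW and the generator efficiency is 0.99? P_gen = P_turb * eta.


P_gen = 484.0 * 0.99 = 479.1600 MW


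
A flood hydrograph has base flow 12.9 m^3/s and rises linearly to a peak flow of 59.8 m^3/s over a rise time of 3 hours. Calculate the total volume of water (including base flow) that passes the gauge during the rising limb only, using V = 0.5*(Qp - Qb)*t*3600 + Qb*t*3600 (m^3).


V = 0.5*(59.8 - 12.9)*3*3600 + 12.9*3*3600 = 392580.0000 m^3


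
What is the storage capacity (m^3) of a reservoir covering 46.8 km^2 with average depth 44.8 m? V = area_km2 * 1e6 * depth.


V = 46.8 * 1e6 * 44.8 = 2.0966e+09 m^3


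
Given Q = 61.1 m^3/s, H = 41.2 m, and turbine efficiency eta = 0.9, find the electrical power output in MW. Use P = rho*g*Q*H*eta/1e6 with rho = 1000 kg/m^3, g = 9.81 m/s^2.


P = 1000 * 9.81 * 61.1 * 41.2 * 0.9 / 1e6 = 22.2254 MW


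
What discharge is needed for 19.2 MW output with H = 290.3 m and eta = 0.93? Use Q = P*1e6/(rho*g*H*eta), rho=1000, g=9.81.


Q = 19.2 * 1e6 / (1000 * 9.81 * 290.3 * 0.93) = 7.2494 m^3/s


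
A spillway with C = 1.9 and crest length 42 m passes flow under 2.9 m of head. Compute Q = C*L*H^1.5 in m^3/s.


Q = 1.9 * 42 * 2.9^1.5 = 394.0941 m^3/s


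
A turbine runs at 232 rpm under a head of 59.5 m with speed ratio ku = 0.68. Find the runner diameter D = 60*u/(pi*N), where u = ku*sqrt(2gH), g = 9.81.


u = 0.68 * sqrt(2*9.81*59.5) = 23.2336 m/s
D = 60 * 23.2336 / (pi * 232) = 1.9126 m


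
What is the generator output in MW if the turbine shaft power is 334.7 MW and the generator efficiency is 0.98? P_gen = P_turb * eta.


P_gen = 334.7 * 0.98 = 328.0060 MW


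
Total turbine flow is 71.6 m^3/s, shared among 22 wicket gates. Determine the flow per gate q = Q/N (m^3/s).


q = 71.6 / 22 = 3.2545 m^3/s


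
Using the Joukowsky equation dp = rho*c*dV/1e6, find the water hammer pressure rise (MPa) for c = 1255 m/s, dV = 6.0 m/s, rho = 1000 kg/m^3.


dp = 1000 * 1255 * 6.0 / 1e6 = 7.5300 MPa


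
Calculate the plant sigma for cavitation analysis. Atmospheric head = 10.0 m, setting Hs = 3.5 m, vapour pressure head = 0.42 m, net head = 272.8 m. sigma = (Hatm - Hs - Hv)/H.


sigma = (10.0 - 3.5 - 0.42) / 272.8 = 0.0223


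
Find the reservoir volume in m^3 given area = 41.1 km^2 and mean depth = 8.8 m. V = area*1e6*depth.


V = 41.1 * 1e6 * 8.8 = 3.6168e+08 m^3


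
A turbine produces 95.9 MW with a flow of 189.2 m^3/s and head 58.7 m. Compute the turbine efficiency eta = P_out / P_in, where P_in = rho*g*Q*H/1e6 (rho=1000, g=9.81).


P_in = 1000 * 9.81 * 189.2 * 58.7 / 1e6 = 108.9503 MW
eta = 95.9 / 108.9503 = 0.8802


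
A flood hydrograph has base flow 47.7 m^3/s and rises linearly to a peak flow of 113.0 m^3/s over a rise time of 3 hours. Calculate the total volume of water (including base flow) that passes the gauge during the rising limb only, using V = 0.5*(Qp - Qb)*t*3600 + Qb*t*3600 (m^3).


V = 0.5*(113.0 - 47.7)*3*3600 + 47.7*3*3600 = 867780.0000 m^3


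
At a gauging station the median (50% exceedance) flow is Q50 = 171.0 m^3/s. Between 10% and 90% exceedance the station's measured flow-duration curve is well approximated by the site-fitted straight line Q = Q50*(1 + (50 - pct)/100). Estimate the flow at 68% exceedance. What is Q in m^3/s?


Q = 171.0 * (1 + (50 - 68)/100) = 140.2200 m^3/s


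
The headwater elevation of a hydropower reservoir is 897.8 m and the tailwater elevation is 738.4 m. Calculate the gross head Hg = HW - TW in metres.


Hg = 897.8 - 738.4 = 159.4000 m


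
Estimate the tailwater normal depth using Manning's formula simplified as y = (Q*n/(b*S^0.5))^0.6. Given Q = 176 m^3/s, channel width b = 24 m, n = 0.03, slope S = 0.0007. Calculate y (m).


y = (176 * 0.03 / (24 * 0.0007^0.5))^0.6 = 3.5639 m


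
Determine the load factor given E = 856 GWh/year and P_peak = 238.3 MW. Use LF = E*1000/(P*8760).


LF = 856 * 1000 / (238.3 * 8760) = 0.4101


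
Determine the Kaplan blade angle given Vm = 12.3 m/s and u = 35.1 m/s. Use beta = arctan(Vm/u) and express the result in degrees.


beta = arctan(12.3 / 35.1) = 19.3119 degrees


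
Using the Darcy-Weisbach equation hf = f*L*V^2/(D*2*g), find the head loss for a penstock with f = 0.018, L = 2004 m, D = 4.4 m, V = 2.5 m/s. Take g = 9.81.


hf = 0.018 * 2004 * 2.5^2 / (4.4 * 2 * 9.81) = 2.6116 m


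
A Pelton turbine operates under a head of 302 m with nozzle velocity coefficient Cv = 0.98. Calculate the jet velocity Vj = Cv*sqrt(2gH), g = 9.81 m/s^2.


Vj = 0.98 * sqrt(2*9.81*302) = 75.4361 m/s


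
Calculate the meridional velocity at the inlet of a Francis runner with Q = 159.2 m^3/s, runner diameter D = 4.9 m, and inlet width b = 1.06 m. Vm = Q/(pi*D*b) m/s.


Vm = 159.2 / (pi * 4.9 * 1.06) = 9.7564 m/s


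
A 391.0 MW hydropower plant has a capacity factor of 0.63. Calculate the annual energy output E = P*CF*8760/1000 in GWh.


E = 391.0 * 0.63 * 8760 / 1000 = 2157.8508 GWh


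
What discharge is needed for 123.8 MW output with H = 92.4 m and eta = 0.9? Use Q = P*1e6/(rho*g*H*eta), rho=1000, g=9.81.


Q = 123.8 * 1e6 / (1000 * 9.81 * 92.4 * 0.9) = 151.7530 m^3/s


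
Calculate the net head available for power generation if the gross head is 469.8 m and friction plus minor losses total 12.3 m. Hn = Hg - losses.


Hn = 469.8 - 12.3 = 457.5000 m


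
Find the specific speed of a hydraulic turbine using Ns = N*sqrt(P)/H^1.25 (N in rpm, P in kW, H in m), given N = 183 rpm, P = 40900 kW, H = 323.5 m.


Ns = 183 * 40900^0.5 / 323.5^1.25 = 26.9755


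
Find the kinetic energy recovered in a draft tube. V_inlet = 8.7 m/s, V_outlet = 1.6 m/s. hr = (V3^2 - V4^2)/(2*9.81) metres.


hr = (8.7^2 - 1.6^2) / (2*9.81) = 3.7273 m


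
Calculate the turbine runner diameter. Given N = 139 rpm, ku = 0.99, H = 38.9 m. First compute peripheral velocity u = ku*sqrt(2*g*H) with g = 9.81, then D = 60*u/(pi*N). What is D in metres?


u = 0.99 * sqrt(2*9.81*38.9) = 27.3501 m/s
D = 60 * 27.3501 / (pi * 139) = 3.7579 m


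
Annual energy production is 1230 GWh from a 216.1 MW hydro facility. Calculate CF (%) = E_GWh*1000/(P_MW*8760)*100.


CF = 1230 * 1000 / (216.1 * 8760) * 100 = 64.9750 %


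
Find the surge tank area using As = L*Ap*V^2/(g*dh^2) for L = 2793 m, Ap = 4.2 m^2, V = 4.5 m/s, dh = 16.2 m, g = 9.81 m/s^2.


As = 2793 * 4.2 * 4.5^2 / (9.81 * 16.2^2) = 92.2670 m^2


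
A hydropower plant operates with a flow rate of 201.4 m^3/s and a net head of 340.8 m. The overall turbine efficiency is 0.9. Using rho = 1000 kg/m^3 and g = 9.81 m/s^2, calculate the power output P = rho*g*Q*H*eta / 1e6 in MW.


P = 1000 * 9.81 * 201.4 * 340.8 * 0.9 / 1e6 = 605.9971 MW


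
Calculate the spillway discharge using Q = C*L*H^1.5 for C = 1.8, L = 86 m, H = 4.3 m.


Q = 1.8 * 86 * 4.3^1.5 = 1380.3005 m^3/s


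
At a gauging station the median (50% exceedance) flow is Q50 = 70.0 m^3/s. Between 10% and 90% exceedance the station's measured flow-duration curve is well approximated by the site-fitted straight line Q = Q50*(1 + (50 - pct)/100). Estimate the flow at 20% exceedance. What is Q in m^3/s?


Q = 70.0 * (1 + (50 - 20)/100) = 91.0000 m^3/s


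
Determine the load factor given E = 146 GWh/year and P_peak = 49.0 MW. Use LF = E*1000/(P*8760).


LF = 146 * 1000 / (49.0 * 8760) = 0.3401


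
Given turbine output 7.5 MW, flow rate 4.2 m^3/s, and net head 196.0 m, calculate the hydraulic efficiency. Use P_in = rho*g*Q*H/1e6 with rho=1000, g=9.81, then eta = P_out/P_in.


P_in = 1000 * 9.81 * 4.2 * 196.0 / 1e6 = 8.0756 MW
eta = 7.5 / 8.0756 = 0.9287


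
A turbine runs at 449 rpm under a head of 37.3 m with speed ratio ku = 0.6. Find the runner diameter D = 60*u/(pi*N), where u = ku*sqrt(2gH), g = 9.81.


u = 0.6 * sqrt(2*9.81*37.3) = 16.2314 m/s
D = 60 * 16.2314 / (pi * 449) = 0.6904 m


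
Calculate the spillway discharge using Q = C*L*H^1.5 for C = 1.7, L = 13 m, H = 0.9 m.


Q = 1.7 * 13 * 0.9^1.5 = 18.8693 m^3/s


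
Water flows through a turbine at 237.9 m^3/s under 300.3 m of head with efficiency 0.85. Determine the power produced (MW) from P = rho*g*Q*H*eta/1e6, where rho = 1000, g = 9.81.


P = 1000 * 9.81 * 237.9 * 300.3 * 0.85 / 1e6 = 595.7139 MW


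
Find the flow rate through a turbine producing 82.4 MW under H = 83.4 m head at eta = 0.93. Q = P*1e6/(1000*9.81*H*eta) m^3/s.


Q = 82.4 * 1e6 / (1000 * 9.81 * 83.4 * 0.93) = 108.2952 m^3/s


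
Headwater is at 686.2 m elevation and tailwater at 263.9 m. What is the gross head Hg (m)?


Hg = 686.2 - 263.9 = 422.3000 m


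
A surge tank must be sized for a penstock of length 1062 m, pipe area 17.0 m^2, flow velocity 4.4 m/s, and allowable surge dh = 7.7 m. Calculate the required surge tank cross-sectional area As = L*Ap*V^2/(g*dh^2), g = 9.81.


As = 1062 * 17.0 * 4.4^2 / (9.81 * 7.7^2) = 600.9362 m^2


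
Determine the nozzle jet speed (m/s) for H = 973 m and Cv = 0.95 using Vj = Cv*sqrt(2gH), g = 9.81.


Vj = 0.95 * sqrt(2*9.81*973) = 131.2591 m/s


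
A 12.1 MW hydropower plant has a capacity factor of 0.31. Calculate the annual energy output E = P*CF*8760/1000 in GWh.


E = 12.1 * 0.31 * 8760 / 1000 = 32.8588 GWh


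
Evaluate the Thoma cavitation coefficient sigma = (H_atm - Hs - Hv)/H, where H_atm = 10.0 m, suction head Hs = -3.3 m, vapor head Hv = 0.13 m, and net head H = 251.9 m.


sigma = (10.0 - (-3.3) - 0.13) / 251.9 = 0.0523


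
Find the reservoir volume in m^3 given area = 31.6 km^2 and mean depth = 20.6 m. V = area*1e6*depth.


V = 31.6 * 1e6 * 20.6 = 6.5096e+08 m^3


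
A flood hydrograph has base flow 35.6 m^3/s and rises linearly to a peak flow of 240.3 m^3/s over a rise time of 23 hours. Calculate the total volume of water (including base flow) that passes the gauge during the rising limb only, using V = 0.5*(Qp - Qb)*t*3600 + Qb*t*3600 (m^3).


V = 0.5*(240.3 - 35.6)*23*3600 + 35.6*23*3600 = 1.1422e+07 m^3


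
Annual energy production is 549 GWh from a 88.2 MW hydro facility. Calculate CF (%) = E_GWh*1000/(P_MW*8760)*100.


CF = 549 * 1000 / (88.2 * 8760) * 100 = 71.0558 %


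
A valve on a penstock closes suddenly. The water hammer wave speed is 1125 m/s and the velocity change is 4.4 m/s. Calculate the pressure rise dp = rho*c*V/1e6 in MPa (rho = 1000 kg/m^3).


dp = 1000 * 1125 * 4.4 / 1e6 = 4.9500 MPa


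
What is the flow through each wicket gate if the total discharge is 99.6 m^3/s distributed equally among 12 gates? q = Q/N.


q = 99.6 / 12 = 8.3000 m^3/s


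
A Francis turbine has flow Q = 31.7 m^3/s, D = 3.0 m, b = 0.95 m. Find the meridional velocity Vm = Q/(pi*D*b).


Vm = 31.7 / (pi * 3.0 * 0.95) = 3.5405 m/s


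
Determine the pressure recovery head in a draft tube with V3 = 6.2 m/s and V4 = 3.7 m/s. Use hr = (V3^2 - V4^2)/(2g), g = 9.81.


hr = (6.2^2 - 3.7^2) / (2*9.81) = 1.2615 m


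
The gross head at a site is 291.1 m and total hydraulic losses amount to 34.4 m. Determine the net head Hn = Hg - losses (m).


Hn = 291.1 - 34.4 = 256.7000 m


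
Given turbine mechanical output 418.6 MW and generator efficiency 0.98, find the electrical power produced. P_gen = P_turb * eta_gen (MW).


P_gen = 418.6 * 0.98 = 410.2280 MW


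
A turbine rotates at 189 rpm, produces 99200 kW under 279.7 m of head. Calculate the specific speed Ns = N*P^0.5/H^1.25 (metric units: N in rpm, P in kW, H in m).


Ns = 189 * 99200^0.5 / 279.7^1.25 = 52.0418


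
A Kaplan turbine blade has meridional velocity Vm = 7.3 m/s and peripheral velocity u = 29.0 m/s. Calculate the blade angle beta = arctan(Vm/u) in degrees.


beta = arctan(7.3 / 29.0) = 14.1292 degrees


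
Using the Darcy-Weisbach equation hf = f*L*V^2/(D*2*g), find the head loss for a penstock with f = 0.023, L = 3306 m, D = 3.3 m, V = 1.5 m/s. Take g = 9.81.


hf = 0.023 * 3306 * 1.5^2 / (3.3 * 2 * 9.81) = 2.6424 m


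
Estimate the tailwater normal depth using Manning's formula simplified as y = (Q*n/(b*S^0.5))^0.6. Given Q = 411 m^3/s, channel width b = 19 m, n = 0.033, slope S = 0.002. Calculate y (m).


y = (411 * 0.033 / (19 * 0.002^0.5))^0.6 = 5.2705 m


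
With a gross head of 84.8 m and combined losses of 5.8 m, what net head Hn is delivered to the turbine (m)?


Hn = 84.8 - 5.8 = 79.0000 m


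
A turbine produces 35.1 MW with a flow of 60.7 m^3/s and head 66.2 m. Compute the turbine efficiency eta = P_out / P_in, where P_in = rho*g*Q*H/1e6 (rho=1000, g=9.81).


P_in = 1000 * 9.81 * 60.7 * 66.2 / 1e6 = 39.4199 MW
eta = 35.1 / 39.4199 = 0.8904


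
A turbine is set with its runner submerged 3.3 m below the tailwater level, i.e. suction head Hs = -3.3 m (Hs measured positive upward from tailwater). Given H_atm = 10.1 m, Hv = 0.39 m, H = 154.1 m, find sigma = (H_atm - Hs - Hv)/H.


sigma = (10.1 - (-3.3) - 0.39) / 154.1 = 0.0844


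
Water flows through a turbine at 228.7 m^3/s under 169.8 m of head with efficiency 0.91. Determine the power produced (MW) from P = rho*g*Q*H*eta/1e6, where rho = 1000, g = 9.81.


P = 1000 * 9.81 * 228.7 * 169.8 * 0.91 / 1e6 = 346.6684 MW


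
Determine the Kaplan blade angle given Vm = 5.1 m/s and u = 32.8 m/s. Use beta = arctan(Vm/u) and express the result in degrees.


beta = arctan(5.1 / 32.8) = 8.8380 degrees


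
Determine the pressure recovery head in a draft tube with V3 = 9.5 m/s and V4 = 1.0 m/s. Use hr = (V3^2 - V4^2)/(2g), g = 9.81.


hr = (9.5^2 - 1.0^2) / (2*9.81) = 4.5489 m


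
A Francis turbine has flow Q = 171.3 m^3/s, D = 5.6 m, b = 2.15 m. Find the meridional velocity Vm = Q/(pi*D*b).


Vm = 171.3 / (pi * 5.6 * 2.15) = 4.5288 m/s


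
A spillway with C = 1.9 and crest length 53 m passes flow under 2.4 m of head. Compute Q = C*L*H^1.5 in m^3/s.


Q = 1.9 * 53 * 2.4^1.5 = 374.4090 m^3/s


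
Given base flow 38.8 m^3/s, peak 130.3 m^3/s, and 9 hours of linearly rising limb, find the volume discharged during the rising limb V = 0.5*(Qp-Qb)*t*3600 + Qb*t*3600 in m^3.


V = 0.5*(130.3 - 38.8)*9*3600 + 38.8*9*3600 = 2.7394e+06 m^3


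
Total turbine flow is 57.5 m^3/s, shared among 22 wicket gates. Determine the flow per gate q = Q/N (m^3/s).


q = 57.5 / 22 = 2.6136 m^3/s


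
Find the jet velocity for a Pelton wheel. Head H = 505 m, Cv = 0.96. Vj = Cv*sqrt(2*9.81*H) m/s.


Vj = 0.96 * sqrt(2*9.81*505) = 95.5579 m/s


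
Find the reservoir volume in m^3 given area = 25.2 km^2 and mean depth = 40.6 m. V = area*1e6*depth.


V = 25.2 * 1e6 * 40.6 = 1.0231e+09 m^3


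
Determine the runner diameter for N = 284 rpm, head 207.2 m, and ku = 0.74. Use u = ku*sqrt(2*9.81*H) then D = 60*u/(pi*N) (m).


u = 0.74 * sqrt(2*9.81*207.2) = 47.1820 m/s
D = 60 * 47.1820 / (pi * 284) = 3.1729 m


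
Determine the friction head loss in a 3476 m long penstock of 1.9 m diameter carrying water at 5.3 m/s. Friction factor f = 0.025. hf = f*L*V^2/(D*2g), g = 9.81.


hf = 0.025 * 3476 * 5.3^2 / (1.9 * 2 * 9.81) = 65.4815 m


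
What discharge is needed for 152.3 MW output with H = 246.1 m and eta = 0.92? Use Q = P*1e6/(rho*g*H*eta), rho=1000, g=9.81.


Q = 152.3 * 1e6 / (1000 * 9.81 * 246.1 * 0.92) = 68.5696 m^3/s


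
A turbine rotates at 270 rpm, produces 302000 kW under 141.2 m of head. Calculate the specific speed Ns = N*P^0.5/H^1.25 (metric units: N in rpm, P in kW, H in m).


Ns = 270 * 302000^0.5 / 141.2^1.25 = 304.8413


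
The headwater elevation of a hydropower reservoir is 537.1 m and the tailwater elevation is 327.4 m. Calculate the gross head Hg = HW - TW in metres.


Hg = 537.1 - 327.4 = 209.7000 m


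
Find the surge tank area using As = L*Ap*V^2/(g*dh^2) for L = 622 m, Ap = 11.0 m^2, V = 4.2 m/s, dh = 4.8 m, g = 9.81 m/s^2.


As = 622 * 11.0 * 4.2^2 / (9.81 * 4.8^2) = 533.9864 m^2


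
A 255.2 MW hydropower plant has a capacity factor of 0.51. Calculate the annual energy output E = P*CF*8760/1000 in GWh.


E = 255.2 * 0.51 * 8760 / 1000 = 1140.1315 GWh


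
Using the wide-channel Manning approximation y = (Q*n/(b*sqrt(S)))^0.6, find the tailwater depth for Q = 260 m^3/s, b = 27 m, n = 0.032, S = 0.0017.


y = (260 * 0.032 / (27 * 0.0017^0.5))^0.6 = 3.3429 m


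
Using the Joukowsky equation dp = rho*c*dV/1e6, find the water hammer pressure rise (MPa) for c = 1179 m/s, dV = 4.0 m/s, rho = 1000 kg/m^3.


dp = 1000 * 1179 * 4.0 / 1e6 = 4.7160 MPa


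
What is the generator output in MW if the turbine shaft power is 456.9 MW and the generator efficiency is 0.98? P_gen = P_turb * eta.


P_gen = 456.9 * 0.98 = 447.7620 MW


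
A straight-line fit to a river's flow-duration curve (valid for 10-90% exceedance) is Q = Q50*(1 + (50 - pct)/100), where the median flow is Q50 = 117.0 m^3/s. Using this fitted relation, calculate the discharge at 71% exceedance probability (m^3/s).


Q = 117.0 * (1 + (50 - 71)/100) = 92.4300 m^3/s


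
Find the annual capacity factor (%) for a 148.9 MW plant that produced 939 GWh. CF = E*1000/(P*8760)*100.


CF = 939 * 1000 / (148.9 * 8760) * 100 = 71.9891 %


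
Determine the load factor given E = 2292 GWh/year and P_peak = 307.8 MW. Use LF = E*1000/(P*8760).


LF = 2292 * 1000 / (307.8 * 8760) = 0.8500


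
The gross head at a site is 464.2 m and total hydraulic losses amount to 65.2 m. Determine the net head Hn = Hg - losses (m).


Hn = 464.2 - 65.2 = 399.0000 m


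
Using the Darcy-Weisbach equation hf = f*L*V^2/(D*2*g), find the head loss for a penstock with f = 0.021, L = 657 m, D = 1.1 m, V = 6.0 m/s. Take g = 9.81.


hf = 0.021 * 657 * 6.0^2 / (1.1 * 2 * 9.81) = 23.0142 m


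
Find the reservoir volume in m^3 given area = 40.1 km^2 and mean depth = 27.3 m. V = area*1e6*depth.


V = 40.1 * 1e6 * 27.3 = 1.0947e+09 m^3


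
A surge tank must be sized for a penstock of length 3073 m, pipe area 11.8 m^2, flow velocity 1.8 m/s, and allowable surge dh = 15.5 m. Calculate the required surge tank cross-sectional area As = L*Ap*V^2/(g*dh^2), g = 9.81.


As = 3073 * 11.8 * 1.8^2 / (9.81 * 15.5^2) = 49.8491 m^2


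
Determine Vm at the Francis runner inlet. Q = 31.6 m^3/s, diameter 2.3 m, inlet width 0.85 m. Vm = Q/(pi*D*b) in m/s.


Vm = 31.6 / (pi * 2.3 * 0.85) = 5.1451 m/s


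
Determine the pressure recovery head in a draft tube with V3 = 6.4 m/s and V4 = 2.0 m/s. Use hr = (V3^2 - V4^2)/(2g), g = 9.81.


hr = (6.4^2 - 2.0^2) / (2*9.81) = 1.8838 m


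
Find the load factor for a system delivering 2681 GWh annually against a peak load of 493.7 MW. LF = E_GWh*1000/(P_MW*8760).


LF = 2681 * 1000 / (493.7 * 8760) = 0.6199


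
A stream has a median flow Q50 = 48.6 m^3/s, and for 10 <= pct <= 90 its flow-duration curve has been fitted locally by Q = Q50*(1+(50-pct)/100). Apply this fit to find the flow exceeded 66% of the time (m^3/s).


Q = 48.6 * (1 + (50 - 66)/100) = 40.8240 m^3/s


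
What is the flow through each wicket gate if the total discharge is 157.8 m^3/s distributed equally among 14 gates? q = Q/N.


q = 157.8 / 14 = 11.2714 m^3/s


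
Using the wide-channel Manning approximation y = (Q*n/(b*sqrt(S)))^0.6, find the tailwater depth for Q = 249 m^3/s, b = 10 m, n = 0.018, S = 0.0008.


y = (249 * 0.018 / (10 * 0.0008^0.5))^0.6 = 5.2475 m


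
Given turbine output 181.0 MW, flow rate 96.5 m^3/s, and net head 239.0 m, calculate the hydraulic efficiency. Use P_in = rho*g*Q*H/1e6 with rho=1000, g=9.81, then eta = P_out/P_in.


P_in = 1000 * 9.81 * 96.5 * 239.0 / 1e6 = 226.2529 MW
eta = 181.0 / 226.2529 = 0.8000


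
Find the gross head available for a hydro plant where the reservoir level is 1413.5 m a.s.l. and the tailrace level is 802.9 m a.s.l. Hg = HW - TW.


Hg = 1413.5 - 802.9 = 610.6000 m


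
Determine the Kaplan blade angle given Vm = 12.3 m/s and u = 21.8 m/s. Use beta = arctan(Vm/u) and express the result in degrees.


beta = arctan(12.3 / 21.8) = 29.4326 degrees


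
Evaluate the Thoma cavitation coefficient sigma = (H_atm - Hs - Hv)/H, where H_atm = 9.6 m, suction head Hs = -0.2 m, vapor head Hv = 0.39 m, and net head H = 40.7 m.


sigma = (9.6 - (-0.2) - 0.39) / 40.7 = 0.2312


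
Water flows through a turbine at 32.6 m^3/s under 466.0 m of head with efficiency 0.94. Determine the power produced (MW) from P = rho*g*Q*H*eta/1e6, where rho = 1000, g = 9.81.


P = 1000 * 9.81 * 32.6 * 466.0 * 0.94 / 1e6 = 140.0878 MW


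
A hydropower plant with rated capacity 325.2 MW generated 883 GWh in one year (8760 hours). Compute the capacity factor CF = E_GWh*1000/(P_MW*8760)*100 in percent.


CF = 883 * 1000 / (325.2 * 8760) * 100 = 30.9960 %


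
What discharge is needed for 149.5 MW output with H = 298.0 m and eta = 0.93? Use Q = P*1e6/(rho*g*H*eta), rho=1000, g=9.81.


Q = 149.5 * 1e6 / (1000 * 9.81 * 298.0 * 0.93) = 54.9886 m^3/s


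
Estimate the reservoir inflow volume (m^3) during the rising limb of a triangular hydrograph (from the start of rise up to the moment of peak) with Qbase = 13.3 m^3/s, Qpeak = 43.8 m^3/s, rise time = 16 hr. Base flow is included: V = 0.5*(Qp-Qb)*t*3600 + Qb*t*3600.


V = 0.5*(43.8 - 13.3)*16*3600 + 13.3*16*3600 = 1.6445e+06 m^3


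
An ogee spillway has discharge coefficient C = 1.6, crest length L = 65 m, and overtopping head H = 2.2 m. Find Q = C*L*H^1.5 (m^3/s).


Q = 1.6 * 65 * 2.2^1.5 = 339.3652 m^3/s


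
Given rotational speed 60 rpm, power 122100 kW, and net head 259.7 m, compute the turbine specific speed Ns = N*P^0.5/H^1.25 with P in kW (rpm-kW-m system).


Ns = 60 * 122100^0.5 / 259.7^1.25 = 20.1103


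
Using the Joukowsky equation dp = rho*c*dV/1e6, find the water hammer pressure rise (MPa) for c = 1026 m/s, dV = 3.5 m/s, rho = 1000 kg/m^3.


dp = 1000 * 1026 * 3.5 / 1e6 = 3.5910 MPa


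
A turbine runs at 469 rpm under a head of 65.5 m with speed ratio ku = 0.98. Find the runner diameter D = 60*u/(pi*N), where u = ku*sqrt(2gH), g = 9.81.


u = 0.98 * sqrt(2*9.81*65.5) = 35.1315 m/s
D = 60 * 35.1315 / (pi * 469) = 1.4306 m


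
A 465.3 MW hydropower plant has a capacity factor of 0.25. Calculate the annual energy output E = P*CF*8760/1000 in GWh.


E = 465.3 * 0.25 * 8760 / 1000 = 1019.0070 GWh


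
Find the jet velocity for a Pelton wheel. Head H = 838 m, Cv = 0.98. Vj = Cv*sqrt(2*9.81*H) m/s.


Vj = 0.98 * sqrt(2*9.81*838) = 125.6602 m/s


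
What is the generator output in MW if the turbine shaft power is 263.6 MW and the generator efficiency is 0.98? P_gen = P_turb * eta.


P_gen = 263.6 * 0.98 = 258.3280 MW


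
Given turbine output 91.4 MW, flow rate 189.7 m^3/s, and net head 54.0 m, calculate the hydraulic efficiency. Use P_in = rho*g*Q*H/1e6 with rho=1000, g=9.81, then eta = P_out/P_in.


P_in = 1000 * 9.81 * 189.7 * 54.0 / 1e6 = 100.4917 MW
eta = 91.4 / 100.4917 = 0.9095


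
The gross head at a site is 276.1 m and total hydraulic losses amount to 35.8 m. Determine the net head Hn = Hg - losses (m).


Hn = 276.1 - 35.8 = 240.3000 m


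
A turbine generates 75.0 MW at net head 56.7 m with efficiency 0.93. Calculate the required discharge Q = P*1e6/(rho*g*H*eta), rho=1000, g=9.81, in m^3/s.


Q = 75.0 * 1e6 / (1000 * 9.81 * 56.7 * 0.93) = 144.9861 m^3/s


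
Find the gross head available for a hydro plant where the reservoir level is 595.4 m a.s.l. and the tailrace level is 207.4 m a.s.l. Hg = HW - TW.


Hg = 595.4 - 207.4 = 388.0000 m


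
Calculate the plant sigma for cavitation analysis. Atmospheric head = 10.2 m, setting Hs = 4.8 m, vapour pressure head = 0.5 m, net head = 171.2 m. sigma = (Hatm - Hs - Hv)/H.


sigma = (10.2 - 4.8 - 0.5) / 171.2 = 0.0286


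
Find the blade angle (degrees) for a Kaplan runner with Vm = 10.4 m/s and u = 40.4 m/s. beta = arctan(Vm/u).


beta = arctan(10.4 / 40.4) = 14.4360 degrees


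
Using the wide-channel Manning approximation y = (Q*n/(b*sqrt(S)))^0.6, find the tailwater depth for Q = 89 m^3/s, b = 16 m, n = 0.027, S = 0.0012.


y = (89 * 0.027 / (16 * 0.0012^0.5))^0.6 = 2.4112 m


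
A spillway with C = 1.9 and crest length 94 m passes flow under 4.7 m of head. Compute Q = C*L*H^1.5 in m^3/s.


Q = 1.9 * 94 * 4.7^1.5 = 1819.8192 m^3/s


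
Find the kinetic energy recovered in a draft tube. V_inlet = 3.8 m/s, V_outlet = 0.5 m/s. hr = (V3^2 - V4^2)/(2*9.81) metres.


hr = (3.8^2 - 0.5^2) / (2*9.81) = 0.7232 m


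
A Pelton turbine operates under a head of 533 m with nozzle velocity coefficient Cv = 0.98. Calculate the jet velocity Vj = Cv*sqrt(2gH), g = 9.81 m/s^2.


Vj = 0.98 * sqrt(2*9.81*533) = 100.2165 m/s


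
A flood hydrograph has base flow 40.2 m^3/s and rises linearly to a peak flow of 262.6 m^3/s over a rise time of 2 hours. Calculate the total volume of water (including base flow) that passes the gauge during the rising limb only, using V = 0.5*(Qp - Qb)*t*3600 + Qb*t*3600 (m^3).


V = 0.5*(262.6 - 40.2)*2*3600 + 40.2*2*3600 = 1.0901e+06 m^3


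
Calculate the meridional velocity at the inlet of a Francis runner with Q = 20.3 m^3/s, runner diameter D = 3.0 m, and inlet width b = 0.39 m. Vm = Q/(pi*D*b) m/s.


Vm = 20.3 / (pi * 3.0 * 0.39) = 5.5228 m/s


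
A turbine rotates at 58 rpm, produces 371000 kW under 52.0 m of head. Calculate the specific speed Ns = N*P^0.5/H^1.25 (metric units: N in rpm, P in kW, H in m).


Ns = 58 * 371000^0.5 / 52.0^1.25 = 252.9943


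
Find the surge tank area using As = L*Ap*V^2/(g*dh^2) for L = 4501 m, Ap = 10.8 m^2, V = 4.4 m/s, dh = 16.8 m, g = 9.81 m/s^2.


As = 4501 * 10.8 * 4.4^2 / (9.81 * 16.8^2) = 339.8995 m^2


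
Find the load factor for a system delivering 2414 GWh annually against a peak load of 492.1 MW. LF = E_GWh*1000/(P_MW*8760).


LF = 2414 * 1000 / (492.1 * 8760) = 0.5600


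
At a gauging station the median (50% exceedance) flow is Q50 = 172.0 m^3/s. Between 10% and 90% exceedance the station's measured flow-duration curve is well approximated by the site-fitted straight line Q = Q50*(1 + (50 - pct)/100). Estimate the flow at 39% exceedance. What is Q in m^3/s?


Q = 172.0 * (1 + (50 - 39)/100) = 190.9200 m^3/s


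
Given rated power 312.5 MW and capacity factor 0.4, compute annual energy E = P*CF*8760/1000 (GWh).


E = 312.5 * 0.4 * 8760 / 1000 = 1095.0000 GWh


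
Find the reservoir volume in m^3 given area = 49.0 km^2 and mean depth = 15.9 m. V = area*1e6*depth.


V = 49.0 * 1e6 * 15.9 = 7.7910e+08 m^3


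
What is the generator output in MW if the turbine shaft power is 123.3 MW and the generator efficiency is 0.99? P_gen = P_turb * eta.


P_gen = 123.3 * 0.99 = 122.0670 MW


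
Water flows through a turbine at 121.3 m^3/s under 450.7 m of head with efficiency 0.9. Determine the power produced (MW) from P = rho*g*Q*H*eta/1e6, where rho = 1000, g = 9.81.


P = 1000 * 9.81 * 121.3 * 450.7 * 0.9 / 1e6 = 482.6806 MW


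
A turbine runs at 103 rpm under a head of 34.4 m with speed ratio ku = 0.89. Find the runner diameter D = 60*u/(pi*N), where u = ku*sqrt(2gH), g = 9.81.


u = 0.89 * sqrt(2*9.81*34.4) = 23.1216 m/s
D = 60 * 23.1216 / (pi * 103) = 4.2873 m


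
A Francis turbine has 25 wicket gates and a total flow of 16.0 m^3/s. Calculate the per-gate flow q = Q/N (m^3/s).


q = 16.0 / 25 = 0.6400 m^3/s


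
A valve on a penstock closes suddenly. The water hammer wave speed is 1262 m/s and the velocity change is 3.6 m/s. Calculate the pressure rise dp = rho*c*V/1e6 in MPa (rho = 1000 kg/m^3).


dp = 1000 * 1262 * 3.6 / 1e6 = 4.5432 MPa


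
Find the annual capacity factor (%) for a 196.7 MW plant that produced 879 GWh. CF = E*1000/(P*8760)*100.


CF = 879 * 1000 / (196.7 * 8760) * 100 = 51.0129 %


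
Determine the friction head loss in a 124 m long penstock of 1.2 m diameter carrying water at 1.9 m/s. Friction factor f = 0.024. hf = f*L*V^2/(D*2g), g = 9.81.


hf = 0.024 * 124 * 1.9^2 / (1.2 * 2 * 9.81) = 0.4563 m


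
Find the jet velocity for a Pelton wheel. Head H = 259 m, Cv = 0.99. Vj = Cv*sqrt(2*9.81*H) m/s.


Vj = 0.99 * sqrt(2*9.81*259) = 70.5723 m/s


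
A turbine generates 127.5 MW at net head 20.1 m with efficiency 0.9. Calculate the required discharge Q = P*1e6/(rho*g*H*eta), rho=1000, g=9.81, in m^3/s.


Q = 127.5 * 1e6 / (1000 * 9.81 * 20.1 * 0.9) = 718.4600 m^3/s


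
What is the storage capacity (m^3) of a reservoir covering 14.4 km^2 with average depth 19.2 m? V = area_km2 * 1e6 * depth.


V = 14.4 * 1e6 * 19.2 = 2.7648e+08 m^3


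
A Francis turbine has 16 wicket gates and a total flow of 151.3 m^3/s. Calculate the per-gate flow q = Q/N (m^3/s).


q = 151.3 / 16 = 9.4563 m^3/s


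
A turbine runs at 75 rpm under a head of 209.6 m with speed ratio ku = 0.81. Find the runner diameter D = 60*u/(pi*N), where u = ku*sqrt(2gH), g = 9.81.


u = 0.81 * sqrt(2*9.81*209.6) = 51.9434 m/s
D = 60 * 51.9434 / (pi * 75) = 13.2273 m


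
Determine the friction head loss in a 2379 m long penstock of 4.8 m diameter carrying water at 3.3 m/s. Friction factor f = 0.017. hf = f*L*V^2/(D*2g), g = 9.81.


hf = 0.017 * 2379 * 3.3^2 / (4.8 * 2 * 9.81) = 4.6766 m


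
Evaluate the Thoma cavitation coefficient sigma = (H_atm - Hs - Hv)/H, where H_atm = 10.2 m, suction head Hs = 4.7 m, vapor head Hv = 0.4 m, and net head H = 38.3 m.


sigma = (10.2 - 4.7 - 0.4) / 38.3 = 0.1332


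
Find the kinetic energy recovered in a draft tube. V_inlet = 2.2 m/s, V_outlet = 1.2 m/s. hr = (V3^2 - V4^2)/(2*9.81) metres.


hr = (2.2^2 - 1.2^2) / (2*9.81) = 0.1733 m


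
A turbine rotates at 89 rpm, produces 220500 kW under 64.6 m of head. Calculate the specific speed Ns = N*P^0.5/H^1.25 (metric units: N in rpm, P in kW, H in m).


Ns = 89 * 220500^0.5 / 64.6^1.25 = 228.1937


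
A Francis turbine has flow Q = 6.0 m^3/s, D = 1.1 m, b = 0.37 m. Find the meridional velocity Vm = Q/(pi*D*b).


Vm = 6.0 / (pi * 1.1 * 0.37) = 4.6925 m/s


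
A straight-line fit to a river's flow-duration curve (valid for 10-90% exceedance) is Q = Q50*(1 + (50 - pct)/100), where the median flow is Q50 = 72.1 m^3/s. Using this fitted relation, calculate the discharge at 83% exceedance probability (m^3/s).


Q = 72.1 * (1 + (50 - 83)/100) = 48.3070 m^3/s


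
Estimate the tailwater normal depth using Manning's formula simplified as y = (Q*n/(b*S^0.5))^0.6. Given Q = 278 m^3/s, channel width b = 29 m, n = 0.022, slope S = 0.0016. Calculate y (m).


y = (278 * 0.022 / (29 * 0.0016^0.5))^0.6 = 2.7115 m


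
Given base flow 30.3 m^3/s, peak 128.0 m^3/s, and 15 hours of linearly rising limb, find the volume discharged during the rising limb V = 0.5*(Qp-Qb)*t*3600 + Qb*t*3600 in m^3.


V = 0.5*(128.0 - 30.3)*15*3600 + 30.3*15*3600 = 4.2741e+06 m^3


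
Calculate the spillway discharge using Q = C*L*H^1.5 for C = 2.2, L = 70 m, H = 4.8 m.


Q = 2.2 * 70 * 4.8^1.5 = 1619.5061 m^3/s


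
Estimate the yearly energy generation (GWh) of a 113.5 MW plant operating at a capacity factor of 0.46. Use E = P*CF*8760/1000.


E = 113.5 * 0.46 * 8760 / 1000 = 457.3596 GWh


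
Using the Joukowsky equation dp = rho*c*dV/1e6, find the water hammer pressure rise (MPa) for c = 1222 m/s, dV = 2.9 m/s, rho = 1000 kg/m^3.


dp = 1000 * 1222 * 2.9 / 1e6 = 3.5438 MPa


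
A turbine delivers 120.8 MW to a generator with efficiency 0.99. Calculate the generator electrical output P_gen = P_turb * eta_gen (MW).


P_gen = 120.8 * 0.99 = 119.5920 MW


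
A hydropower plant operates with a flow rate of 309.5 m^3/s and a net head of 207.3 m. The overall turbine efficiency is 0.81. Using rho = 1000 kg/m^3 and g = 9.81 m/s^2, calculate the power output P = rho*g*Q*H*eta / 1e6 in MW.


P = 1000 * 9.81 * 309.5 * 207.3 * 0.81 / 1e6 = 509.8166 MW


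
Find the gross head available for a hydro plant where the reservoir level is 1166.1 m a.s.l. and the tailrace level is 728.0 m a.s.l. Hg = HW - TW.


Hg = 1166.1 - 728.0 = 438.1000 m


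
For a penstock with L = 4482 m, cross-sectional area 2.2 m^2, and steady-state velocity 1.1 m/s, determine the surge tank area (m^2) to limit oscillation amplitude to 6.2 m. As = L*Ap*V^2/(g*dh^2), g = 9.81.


As = 4482 * 2.2 * 1.1^2 / (9.81 * 6.2^2) = 31.6393 m^2


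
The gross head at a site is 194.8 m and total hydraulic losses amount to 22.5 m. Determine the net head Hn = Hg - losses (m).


Hn = 194.8 - 22.5 = 172.3000 m


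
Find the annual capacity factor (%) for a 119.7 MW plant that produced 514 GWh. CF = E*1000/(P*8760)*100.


CF = 514 * 1000 / (119.7 * 8760) * 100 = 49.0190 %


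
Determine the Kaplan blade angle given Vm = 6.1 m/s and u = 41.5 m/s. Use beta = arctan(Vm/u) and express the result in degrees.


beta = arctan(6.1 / 41.5) = 8.3619 degrees


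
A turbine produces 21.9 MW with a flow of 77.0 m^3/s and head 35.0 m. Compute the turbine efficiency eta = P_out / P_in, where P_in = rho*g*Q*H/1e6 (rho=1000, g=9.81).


P_in = 1000 * 9.81 * 77.0 * 35.0 / 1e6 = 26.4380 MW
eta = 21.9 / 26.4380 = 0.8284


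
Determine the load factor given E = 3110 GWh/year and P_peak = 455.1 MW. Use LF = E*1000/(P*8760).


LF = 3110 * 1000 / (455.1 * 8760) = 0.7801


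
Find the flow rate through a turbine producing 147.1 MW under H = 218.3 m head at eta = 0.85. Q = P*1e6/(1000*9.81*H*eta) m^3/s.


Q = 147.1 * 1e6 / (1000 * 9.81 * 218.3 * 0.85) = 80.8111 m^3/s


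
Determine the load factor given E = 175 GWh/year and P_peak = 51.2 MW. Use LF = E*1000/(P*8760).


LF = 175 * 1000 / (51.2 * 8760) = 0.3902


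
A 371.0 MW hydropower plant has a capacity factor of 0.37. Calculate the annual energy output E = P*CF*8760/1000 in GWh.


E = 371.0 * 0.37 * 8760 / 1000 = 1202.4852 GWh


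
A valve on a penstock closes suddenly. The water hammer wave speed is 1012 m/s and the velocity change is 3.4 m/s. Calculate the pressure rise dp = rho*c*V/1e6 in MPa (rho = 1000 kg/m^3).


dp = 1000 * 1012 * 3.4 / 1e6 = 3.4408 MPa


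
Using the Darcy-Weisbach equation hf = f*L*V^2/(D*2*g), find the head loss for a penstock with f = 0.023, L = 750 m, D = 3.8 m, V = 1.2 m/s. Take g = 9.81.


hf = 0.023 * 750 * 1.2^2 / (3.8 * 2 * 9.81) = 0.3332 m


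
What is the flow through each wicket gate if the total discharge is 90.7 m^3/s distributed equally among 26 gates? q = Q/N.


q = 90.7 / 26 = 3.4885 m^3/s


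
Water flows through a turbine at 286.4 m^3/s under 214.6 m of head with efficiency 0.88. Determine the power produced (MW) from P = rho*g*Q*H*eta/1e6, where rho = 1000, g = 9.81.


P = 1000 * 9.81 * 286.4 * 214.6 * 0.88 / 1e6 = 530.5843 MW


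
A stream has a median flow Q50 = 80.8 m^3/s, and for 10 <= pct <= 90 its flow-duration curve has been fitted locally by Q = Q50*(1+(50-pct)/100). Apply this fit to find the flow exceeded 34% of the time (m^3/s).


Q = 80.8 * (1 + (50 - 34)/100) = 93.7280 m^3/s


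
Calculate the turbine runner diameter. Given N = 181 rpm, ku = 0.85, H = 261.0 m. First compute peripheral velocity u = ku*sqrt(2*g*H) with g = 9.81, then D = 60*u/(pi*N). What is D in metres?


u = 0.85 * sqrt(2*9.81*261.0) = 60.8259 m/s
D = 60 * 60.8259 / (pi * 181) = 6.4182 m


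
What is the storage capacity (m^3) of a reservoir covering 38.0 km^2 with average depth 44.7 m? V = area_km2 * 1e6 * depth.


V = 38.0 * 1e6 * 44.7 = 1.6986e+09 m^3


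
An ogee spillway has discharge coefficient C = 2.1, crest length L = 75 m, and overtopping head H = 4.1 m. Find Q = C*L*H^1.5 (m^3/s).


Q = 2.1 * 75 * 4.1^1.5 = 1307.5441 m^3/s


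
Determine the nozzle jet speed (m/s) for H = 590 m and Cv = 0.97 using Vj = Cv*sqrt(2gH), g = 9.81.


Vj = 0.97 * sqrt(2*9.81*590) = 104.3632 m/s
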